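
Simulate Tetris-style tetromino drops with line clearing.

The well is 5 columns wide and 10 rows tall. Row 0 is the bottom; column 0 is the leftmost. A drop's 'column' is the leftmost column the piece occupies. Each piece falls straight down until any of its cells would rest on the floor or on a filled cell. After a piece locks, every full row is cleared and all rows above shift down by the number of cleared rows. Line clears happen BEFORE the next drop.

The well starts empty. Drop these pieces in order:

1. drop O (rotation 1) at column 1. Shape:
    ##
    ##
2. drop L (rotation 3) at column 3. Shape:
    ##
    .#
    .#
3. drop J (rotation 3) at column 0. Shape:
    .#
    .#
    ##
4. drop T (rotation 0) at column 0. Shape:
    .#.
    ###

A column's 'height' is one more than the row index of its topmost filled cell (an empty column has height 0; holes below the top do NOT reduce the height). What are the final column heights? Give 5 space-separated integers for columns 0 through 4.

Answer: 6 7 6 3 3

Derivation:
Drop 1: O rot1 at col 1 lands with bottom-row=0; cleared 0 line(s) (total 0); column heights now [0 2 2 0 0], max=2
Drop 2: L rot3 at col 3 lands with bottom-row=0; cleared 0 line(s) (total 0); column heights now [0 2 2 3 3], max=3
Drop 3: J rot3 at col 0 lands with bottom-row=2; cleared 0 line(s) (total 0); column heights now [3 5 2 3 3], max=5
Drop 4: T rot0 at col 0 lands with bottom-row=5; cleared 0 line(s) (total 0); column heights now [6 7 6 3 3], max=7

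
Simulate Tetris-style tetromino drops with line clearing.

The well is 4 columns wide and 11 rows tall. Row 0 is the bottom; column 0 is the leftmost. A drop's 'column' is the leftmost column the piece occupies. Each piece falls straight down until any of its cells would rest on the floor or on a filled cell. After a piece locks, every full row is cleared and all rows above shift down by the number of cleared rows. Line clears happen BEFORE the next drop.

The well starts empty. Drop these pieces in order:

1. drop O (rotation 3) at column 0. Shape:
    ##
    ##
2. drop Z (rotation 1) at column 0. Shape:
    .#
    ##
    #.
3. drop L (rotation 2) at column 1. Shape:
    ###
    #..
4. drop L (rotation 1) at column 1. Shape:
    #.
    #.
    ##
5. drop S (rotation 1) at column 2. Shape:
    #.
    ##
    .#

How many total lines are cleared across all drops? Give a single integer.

Answer: 0

Derivation:
Drop 1: O rot3 at col 0 lands with bottom-row=0; cleared 0 line(s) (total 0); column heights now [2 2 0 0], max=2
Drop 2: Z rot1 at col 0 lands with bottom-row=2; cleared 0 line(s) (total 0); column heights now [4 5 0 0], max=5
Drop 3: L rot2 at col 1 lands with bottom-row=5; cleared 0 line(s) (total 0); column heights now [4 7 7 7], max=7
Drop 4: L rot1 at col 1 lands with bottom-row=7; cleared 0 line(s) (total 0); column heights now [4 10 8 7], max=10
Drop 5: S rot1 at col 2 lands with bottom-row=7; cleared 0 line(s) (total 0); column heights now [4 10 10 9], max=10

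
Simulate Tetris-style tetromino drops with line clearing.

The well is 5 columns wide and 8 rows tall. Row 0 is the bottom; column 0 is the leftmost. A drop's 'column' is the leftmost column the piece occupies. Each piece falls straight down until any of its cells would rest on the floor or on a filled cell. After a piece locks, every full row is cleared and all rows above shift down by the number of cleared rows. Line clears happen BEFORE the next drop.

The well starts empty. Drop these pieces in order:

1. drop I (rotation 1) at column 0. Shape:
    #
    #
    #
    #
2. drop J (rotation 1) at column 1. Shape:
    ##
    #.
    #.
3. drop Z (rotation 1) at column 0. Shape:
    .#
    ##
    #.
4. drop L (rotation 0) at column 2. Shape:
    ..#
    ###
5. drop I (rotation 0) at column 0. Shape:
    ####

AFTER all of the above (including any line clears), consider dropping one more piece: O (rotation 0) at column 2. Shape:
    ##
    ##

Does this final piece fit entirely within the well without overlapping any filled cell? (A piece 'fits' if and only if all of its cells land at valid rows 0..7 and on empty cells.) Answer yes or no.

Answer: no

Derivation:
Drop 1: I rot1 at col 0 lands with bottom-row=0; cleared 0 line(s) (total 0); column heights now [4 0 0 0 0], max=4
Drop 2: J rot1 at col 1 lands with bottom-row=0; cleared 0 line(s) (total 0); column heights now [4 3 3 0 0], max=4
Drop 3: Z rot1 at col 0 lands with bottom-row=4; cleared 0 line(s) (total 0); column heights now [6 7 3 0 0], max=7
Drop 4: L rot0 at col 2 lands with bottom-row=3; cleared 0 line(s) (total 0); column heights now [6 7 4 4 5], max=7
Drop 5: I rot0 at col 0 lands with bottom-row=7; cleared 0 line(s) (total 0); column heights now [8 8 8 8 5], max=8
Test piece O rot0 at col 2 (width 2): heights before test = [8 8 8 8 5]; fits = False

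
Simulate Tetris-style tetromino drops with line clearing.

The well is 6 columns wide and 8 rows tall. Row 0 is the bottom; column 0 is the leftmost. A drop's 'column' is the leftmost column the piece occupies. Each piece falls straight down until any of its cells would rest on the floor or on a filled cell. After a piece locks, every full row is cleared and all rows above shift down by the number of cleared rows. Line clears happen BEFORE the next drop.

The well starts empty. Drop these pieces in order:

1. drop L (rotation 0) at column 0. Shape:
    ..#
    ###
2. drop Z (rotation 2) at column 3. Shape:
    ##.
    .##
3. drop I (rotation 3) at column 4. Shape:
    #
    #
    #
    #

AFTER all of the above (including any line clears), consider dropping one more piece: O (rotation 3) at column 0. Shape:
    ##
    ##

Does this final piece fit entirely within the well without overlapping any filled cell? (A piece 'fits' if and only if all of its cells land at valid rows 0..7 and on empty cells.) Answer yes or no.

Answer: yes

Derivation:
Drop 1: L rot0 at col 0 lands with bottom-row=0; cleared 0 line(s) (total 0); column heights now [1 1 2 0 0 0], max=2
Drop 2: Z rot2 at col 3 lands with bottom-row=0; cleared 0 line(s) (total 0); column heights now [1 1 2 2 2 1], max=2
Drop 3: I rot3 at col 4 lands with bottom-row=2; cleared 0 line(s) (total 0); column heights now [1 1 2 2 6 1], max=6
Test piece O rot3 at col 0 (width 2): heights before test = [1 1 2 2 6 1]; fits = True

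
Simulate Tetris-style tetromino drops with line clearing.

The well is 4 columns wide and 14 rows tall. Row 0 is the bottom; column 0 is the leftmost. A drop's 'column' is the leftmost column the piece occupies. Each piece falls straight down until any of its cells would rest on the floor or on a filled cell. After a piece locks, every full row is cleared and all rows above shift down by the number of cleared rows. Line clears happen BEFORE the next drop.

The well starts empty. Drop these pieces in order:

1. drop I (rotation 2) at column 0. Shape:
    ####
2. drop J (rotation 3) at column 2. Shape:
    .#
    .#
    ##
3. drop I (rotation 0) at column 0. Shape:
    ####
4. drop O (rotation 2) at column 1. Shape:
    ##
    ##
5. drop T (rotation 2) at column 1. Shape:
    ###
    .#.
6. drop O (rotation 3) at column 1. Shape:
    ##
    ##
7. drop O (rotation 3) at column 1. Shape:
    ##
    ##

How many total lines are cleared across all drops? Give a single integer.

Drop 1: I rot2 at col 0 lands with bottom-row=0; cleared 1 line(s) (total 1); column heights now [0 0 0 0], max=0
Drop 2: J rot3 at col 2 lands with bottom-row=0; cleared 0 line(s) (total 1); column heights now [0 0 1 3], max=3
Drop 3: I rot0 at col 0 lands with bottom-row=3; cleared 1 line(s) (total 2); column heights now [0 0 1 3], max=3
Drop 4: O rot2 at col 1 lands with bottom-row=1; cleared 0 line(s) (total 2); column heights now [0 3 3 3], max=3
Drop 5: T rot2 at col 1 lands with bottom-row=3; cleared 0 line(s) (total 2); column heights now [0 5 5 5], max=5
Drop 6: O rot3 at col 1 lands with bottom-row=5; cleared 0 line(s) (total 2); column heights now [0 7 7 5], max=7
Drop 7: O rot3 at col 1 lands with bottom-row=7; cleared 0 line(s) (total 2); column heights now [0 9 9 5], max=9

Answer: 2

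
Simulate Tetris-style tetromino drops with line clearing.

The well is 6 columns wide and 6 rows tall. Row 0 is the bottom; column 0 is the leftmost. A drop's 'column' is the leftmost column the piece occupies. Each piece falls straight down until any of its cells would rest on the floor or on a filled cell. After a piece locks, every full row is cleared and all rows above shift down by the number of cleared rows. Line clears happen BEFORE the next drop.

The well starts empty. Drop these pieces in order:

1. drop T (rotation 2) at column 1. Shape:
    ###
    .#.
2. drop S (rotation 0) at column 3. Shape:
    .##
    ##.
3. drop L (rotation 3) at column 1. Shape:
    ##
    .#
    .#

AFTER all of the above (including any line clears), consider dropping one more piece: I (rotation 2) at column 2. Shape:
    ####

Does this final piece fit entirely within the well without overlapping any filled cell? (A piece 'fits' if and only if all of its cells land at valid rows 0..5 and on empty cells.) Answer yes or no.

Drop 1: T rot2 at col 1 lands with bottom-row=0; cleared 0 line(s) (total 0); column heights now [0 2 2 2 0 0], max=2
Drop 2: S rot0 at col 3 lands with bottom-row=2; cleared 0 line(s) (total 0); column heights now [0 2 2 3 4 4], max=4
Drop 3: L rot3 at col 1 lands with bottom-row=2; cleared 0 line(s) (total 0); column heights now [0 5 5 3 4 4], max=5
Test piece I rot2 at col 2 (width 4): heights before test = [0 5 5 3 4 4]; fits = True

Answer: yes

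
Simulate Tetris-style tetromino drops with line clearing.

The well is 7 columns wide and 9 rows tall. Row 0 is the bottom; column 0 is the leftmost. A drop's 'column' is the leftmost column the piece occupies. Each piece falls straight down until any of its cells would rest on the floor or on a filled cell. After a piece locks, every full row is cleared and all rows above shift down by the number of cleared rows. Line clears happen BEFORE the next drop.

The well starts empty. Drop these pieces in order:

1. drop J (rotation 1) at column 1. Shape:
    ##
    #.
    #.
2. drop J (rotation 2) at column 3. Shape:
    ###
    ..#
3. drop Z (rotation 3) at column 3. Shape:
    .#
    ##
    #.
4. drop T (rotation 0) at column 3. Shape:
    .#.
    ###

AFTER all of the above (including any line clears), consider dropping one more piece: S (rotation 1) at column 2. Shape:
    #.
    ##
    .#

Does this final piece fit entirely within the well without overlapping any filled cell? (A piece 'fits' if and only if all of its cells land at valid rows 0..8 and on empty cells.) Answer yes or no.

Answer: yes

Derivation:
Drop 1: J rot1 at col 1 lands with bottom-row=0; cleared 0 line(s) (total 0); column heights now [0 3 3 0 0 0 0], max=3
Drop 2: J rot2 at col 3 lands with bottom-row=0; cleared 0 line(s) (total 0); column heights now [0 3 3 2 2 2 0], max=3
Drop 3: Z rot3 at col 3 lands with bottom-row=2; cleared 0 line(s) (total 0); column heights now [0 3 3 4 5 2 0], max=5
Drop 4: T rot0 at col 3 lands with bottom-row=5; cleared 0 line(s) (total 0); column heights now [0 3 3 6 7 6 0], max=7
Test piece S rot1 at col 2 (width 2): heights before test = [0 3 3 6 7 6 0]; fits = True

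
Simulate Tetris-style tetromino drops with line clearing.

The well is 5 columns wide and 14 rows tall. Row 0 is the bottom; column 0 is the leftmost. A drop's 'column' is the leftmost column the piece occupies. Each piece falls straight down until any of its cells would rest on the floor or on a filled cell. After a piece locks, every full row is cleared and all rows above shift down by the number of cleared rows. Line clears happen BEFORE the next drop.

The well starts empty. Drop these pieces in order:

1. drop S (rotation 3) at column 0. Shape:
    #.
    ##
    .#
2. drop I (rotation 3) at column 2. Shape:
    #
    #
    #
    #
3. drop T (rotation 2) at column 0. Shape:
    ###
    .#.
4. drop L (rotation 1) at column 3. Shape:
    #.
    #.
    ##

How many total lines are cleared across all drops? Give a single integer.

Answer: 0

Derivation:
Drop 1: S rot3 at col 0 lands with bottom-row=0; cleared 0 line(s) (total 0); column heights now [3 2 0 0 0], max=3
Drop 2: I rot3 at col 2 lands with bottom-row=0; cleared 0 line(s) (total 0); column heights now [3 2 4 0 0], max=4
Drop 3: T rot2 at col 0 lands with bottom-row=3; cleared 0 line(s) (total 0); column heights now [5 5 5 0 0], max=5
Drop 4: L rot1 at col 3 lands with bottom-row=0; cleared 0 line(s) (total 0); column heights now [5 5 5 3 1], max=5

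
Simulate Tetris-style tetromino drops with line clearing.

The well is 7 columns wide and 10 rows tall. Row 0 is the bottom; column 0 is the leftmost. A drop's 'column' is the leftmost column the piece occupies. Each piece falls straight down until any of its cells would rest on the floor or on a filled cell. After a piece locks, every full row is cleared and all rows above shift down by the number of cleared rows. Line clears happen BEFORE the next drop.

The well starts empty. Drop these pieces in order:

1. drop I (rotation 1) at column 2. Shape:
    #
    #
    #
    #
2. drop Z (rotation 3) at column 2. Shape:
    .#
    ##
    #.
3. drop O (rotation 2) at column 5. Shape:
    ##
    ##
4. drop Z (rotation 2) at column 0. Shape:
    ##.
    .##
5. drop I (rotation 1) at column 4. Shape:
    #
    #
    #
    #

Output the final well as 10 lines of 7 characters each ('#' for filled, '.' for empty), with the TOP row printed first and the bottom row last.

Drop 1: I rot1 at col 2 lands with bottom-row=0; cleared 0 line(s) (total 0); column heights now [0 0 4 0 0 0 0], max=4
Drop 2: Z rot3 at col 2 lands with bottom-row=4; cleared 0 line(s) (total 0); column heights now [0 0 6 7 0 0 0], max=7
Drop 3: O rot2 at col 5 lands with bottom-row=0; cleared 0 line(s) (total 0); column heights now [0 0 6 7 0 2 2], max=7
Drop 4: Z rot2 at col 0 lands with bottom-row=6; cleared 0 line(s) (total 0); column heights now [8 8 7 7 0 2 2], max=8
Drop 5: I rot1 at col 4 lands with bottom-row=0; cleared 0 line(s) (total 0); column heights now [8 8 7 7 4 2 2], max=8

Answer: .......
.......
##.....
.###...
..##...
..#....
..#.#..
..#.#..
..#.###
..#.###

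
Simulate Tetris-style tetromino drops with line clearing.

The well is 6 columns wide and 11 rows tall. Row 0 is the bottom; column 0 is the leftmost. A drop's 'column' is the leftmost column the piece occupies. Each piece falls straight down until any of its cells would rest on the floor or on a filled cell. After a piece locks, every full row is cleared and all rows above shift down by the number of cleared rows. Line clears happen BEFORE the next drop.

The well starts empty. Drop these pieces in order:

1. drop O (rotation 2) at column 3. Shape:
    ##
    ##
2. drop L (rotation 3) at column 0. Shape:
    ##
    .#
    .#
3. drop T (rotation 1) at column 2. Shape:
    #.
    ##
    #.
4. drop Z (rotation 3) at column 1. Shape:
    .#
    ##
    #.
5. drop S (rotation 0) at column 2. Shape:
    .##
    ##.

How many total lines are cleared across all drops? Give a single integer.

Answer: 0

Derivation:
Drop 1: O rot2 at col 3 lands with bottom-row=0; cleared 0 line(s) (total 0); column heights now [0 0 0 2 2 0], max=2
Drop 2: L rot3 at col 0 lands with bottom-row=0; cleared 0 line(s) (total 0); column heights now [3 3 0 2 2 0], max=3
Drop 3: T rot1 at col 2 lands with bottom-row=1; cleared 0 line(s) (total 0); column heights now [3 3 4 3 2 0], max=4
Drop 4: Z rot3 at col 1 lands with bottom-row=3; cleared 0 line(s) (total 0); column heights now [3 5 6 3 2 0], max=6
Drop 5: S rot0 at col 2 lands with bottom-row=6; cleared 0 line(s) (total 0); column heights now [3 5 7 8 8 0], max=8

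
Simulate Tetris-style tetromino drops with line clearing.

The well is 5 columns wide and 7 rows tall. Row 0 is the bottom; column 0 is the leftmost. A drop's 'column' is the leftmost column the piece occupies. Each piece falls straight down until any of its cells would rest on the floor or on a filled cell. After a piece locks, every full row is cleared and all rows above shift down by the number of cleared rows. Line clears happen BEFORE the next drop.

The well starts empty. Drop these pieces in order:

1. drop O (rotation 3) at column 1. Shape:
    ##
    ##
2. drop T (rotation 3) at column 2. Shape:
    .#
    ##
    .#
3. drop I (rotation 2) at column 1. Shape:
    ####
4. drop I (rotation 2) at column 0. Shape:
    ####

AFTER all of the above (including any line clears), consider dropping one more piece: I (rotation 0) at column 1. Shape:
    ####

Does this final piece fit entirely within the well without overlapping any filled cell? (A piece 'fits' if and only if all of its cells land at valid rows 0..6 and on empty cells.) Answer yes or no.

Answer: yes

Derivation:
Drop 1: O rot3 at col 1 lands with bottom-row=0; cleared 0 line(s) (total 0); column heights now [0 2 2 0 0], max=2
Drop 2: T rot3 at col 2 lands with bottom-row=1; cleared 0 line(s) (total 0); column heights now [0 2 3 4 0], max=4
Drop 3: I rot2 at col 1 lands with bottom-row=4; cleared 0 line(s) (total 0); column heights now [0 5 5 5 5], max=5
Drop 4: I rot2 at col 0 lands with bottom-row=5; cleared 0 line(s) (total 0); column heights now [6 6 6 6 5], max=6
Test piece I rot0 at col 1 (width 4): heights before test = [6 6 6 6 5]; fits = True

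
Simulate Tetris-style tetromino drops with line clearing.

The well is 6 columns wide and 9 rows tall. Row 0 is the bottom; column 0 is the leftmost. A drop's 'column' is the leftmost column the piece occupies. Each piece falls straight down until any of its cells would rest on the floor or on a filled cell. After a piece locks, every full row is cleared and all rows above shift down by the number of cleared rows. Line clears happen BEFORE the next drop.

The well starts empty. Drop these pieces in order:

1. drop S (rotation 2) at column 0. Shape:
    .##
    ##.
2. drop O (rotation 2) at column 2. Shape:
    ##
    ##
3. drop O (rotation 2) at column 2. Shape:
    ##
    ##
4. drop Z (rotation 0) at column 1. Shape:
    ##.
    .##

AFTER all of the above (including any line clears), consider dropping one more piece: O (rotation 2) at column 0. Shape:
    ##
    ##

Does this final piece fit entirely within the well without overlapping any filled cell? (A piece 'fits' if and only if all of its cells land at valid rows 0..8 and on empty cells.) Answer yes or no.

Answer: no

Derivation:
Drop 1: S rot2 at col 0 lands with bottom-row=0; cleared 0 line(s) (total 0); column heights now [1 2 2 0 0 0], max=2
Drop 2: O rot2 at col 2 lands with bottom-row=2; cleared 0 line(s) (total 0); column heights now [1 2 4 4 0 0], max=4
Drop 3: O rot2 at col 2 lands with bottom-row=4; cleared 0 line(s) (total 0); column heights now [1 2 6 6 0 0], max=6
Drop 4: Z rot0 at col 1 lands with bottom-row=6; cleared 0 line(s) (total 0); column heights now [1 8 8 7 0 0], max=8
Test piece O rot2 at col 0 (width 2): heights before test = [1 8 8 7 0 0]; fits = False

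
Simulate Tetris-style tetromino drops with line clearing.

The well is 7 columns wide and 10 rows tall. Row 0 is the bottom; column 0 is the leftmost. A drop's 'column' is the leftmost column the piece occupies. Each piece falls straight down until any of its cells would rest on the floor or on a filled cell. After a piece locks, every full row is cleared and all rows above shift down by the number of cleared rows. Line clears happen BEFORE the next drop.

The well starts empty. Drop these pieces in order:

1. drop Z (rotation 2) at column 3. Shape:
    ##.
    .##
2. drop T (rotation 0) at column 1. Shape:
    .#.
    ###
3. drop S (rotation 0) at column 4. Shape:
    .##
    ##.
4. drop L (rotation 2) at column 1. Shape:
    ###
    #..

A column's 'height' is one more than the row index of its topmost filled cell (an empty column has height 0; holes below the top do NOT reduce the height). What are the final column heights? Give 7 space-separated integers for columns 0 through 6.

Answer: 0 5 5 5 3 4 4

Derivation:
Drop 1: Z rot2 at col 3 lands with bottom-row=0; cleared 0 line(s) (total 0); column heights now [0 0 0 2 2 1 0], max=2
Drop 2: T rot0 at col 1 lands with bottom-row=2; cleared 0 line(s) (total 0); column heights now [0 3 4 3 2 1 0], max=4
Drop 3: S rot0 at col 4 lands with bottom-row=2; cleared 0 line(s) (total 0); column heights now [0 3 4 3 3 4 4], max=4
Drop 4: L rot2 at col 1 lands with bottom-row=3; cleared 0 line(s) (total 0); column heights now [0 5 5 5 3 4 4], max=5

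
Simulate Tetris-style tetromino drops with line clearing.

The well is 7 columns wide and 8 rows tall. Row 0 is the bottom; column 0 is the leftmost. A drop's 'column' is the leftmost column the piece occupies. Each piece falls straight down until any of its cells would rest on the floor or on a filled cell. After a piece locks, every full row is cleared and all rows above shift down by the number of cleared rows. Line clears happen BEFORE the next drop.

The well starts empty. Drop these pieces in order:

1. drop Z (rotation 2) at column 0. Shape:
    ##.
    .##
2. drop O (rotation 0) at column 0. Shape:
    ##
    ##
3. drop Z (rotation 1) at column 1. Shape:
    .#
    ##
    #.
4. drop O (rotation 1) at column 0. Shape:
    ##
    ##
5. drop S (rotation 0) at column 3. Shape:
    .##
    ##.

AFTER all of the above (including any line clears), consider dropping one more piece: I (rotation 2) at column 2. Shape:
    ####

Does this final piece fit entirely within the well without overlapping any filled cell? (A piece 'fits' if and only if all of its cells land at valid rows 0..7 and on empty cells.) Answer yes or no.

Drop 1: Z rot2 at col 0 lands with bottom-row=0; cleared 0 line(s) (total 0); column heights now [2 2 1 0 0 0 0], max=2
Drop 2: O rot0 at col 0 lands with bottom-row=2; cleared 0 line(s) (total 0); column heights now [4 4 1 0 0 0 0], max=4
Drop 3: Z rot1 at col 1 lands with bottom-row=4; cleared 0 line(s) (total 0); column heights now [4 6 7 0 0 0 0], max=7
Drop 4: O rot1 at col 0 lands with bottom-row=6; cleared 0 line(s) (total 0); column heights now [8 8 7 0 0 0 0], max=8
Drop 5: S rot0 at col 3 lands with bottom-row=0; cleared 0 line(s) (total 0); column heights now [8 8 7 1 2 2 0], max=8
Test piece I rot2 at col 2 (width 4): heights before test = [8 8 7 1 2 2 0]; fits = True

Answer: yes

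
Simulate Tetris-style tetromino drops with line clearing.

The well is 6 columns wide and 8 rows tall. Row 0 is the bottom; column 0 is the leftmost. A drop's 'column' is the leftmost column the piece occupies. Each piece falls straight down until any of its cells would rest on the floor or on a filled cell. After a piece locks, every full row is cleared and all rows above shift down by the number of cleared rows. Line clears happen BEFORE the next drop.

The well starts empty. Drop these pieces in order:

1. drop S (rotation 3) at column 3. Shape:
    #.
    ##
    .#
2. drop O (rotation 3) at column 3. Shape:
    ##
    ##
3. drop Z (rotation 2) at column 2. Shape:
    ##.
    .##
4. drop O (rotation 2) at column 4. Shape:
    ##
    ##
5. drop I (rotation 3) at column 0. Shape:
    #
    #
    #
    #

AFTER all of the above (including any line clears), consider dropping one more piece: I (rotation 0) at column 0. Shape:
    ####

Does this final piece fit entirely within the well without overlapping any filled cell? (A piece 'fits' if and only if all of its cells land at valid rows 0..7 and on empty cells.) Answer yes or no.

Answer: yes

Derivation:
Drop 1: S rot3 at col 3 lands with bottom-row=0; cleared 0 line(s) (total 0); column heights now [0 0 0 3 2 0], max=3
Drop 2: O rot3 at col 3 lands with bottom-row=3; cleared 0 line(s) (total 0); column heights now [0 0 0 5 5 0], max=5
Drop 3: Z rot2 at col 2 lands with bottom-row=5; cleared 0 line(s) (total 0); column heights now [0 0 7 7 6 0], max=7
Drop 4: O rot2 at col 4 lands with bottom-row=6; cleared 0 line(s) (total 0); column heights now [0 0 7 7 8 8], max=8
Drop 5: I rot3 at col 0 lands with bottom-row=0; cleared 0 line(s) (total 0); column heights now [4 0 7 7 8 8], max=8
Test piece I rot0 at col 0 (width 4): heights before test = [4 0 7 7 8 8]; fits = True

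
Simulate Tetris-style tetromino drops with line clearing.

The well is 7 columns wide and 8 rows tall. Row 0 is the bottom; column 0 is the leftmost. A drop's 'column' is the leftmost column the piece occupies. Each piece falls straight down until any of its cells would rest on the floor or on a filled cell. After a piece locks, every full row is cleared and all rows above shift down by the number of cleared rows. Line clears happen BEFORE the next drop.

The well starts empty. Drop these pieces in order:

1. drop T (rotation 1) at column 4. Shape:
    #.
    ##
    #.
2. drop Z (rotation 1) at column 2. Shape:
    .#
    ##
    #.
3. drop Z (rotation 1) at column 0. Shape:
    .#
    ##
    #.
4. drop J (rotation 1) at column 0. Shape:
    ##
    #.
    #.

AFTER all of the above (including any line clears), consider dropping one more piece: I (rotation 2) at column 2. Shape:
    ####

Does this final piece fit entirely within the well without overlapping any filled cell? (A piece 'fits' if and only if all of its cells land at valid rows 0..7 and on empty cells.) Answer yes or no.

Answer: yes

Derivation:
Drop 1: T rot1 at col 4 lands with bottom-row=0; cleared 0 line(s) (total 0); column heights now [0 0 0 0 3 2 0], max=3
Drop 2: Z rot1 at col 2 lands with bottom-row=0; cleared 0 line(s) (total 0); column heights now [0 0 2 3 3 2 0], max=3
Drop 3: Z rot1 at col 0 lands with bottom-row=0; cleared 0 line(s) (total 0); column heights now [2 3 2 3 3 2 0], max=3
Drop 4: J rot1 at col 0 lands with bottom-row=2; cleared 0 line(s) (total 0); column heights now [5 5 2 3 3 2 0], max=5
Test piece I rot2 at col 2 (width 4): heights before test = [5 5 2 3 3 2 0]; fits = True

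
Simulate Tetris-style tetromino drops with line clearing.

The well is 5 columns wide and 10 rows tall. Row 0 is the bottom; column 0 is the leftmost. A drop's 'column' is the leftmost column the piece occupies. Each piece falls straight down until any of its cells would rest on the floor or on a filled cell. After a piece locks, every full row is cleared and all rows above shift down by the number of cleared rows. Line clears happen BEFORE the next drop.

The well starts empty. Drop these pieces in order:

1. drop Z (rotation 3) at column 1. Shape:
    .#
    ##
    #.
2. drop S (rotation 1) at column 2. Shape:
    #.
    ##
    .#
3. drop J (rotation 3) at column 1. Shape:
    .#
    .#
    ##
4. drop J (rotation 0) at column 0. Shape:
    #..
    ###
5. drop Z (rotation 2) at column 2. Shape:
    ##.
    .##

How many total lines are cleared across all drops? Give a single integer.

Drop 1: Z rot3 at col 1 lands with bottom-row=0; cleared 0 line(s) (total 0); column heights now [0 2 3 0 0], max=3
Drop 2: S rot1 at col 2 lands with bottom-row=2; cleared 0 line(s) (total 0); column heights now [0 2 5 4 0], max=5
Drop 3: J rot3 at col 1 lands with bottom-row=5; cleared 0 line(s) (total 0); column heights now [0 6 8 4 0], max=8
Drop 4: J rot0 at col 0 lands with bottom-row=8; cleared 0 line(s) (total 0); column heights now [10 9 9 4 0], max=10
Drop 5: Z rot2 at col 2 lands with bottom-row=8; cleared 1 line(s) (total 1); column heights now [9 6 9 9 0], max=9

Answer: 1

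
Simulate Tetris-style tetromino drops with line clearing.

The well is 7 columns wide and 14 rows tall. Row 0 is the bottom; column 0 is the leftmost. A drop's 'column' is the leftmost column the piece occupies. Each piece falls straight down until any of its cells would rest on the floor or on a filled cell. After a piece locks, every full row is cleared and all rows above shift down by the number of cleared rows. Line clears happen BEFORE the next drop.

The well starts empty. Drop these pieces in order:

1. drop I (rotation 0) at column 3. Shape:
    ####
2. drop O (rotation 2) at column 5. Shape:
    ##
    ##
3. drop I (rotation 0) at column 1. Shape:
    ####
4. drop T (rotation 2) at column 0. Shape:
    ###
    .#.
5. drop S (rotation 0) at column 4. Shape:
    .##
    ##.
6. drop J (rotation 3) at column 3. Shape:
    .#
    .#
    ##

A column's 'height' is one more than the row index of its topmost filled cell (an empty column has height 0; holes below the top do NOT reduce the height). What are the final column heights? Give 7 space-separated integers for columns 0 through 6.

Answer: 4 4 4 5 7 5 5

Derivation:
Drop 1: I rot0 at col 3 lands with bottom-row=0; cleared 0 line(s) (total 0); column heights now [0 0 0 1 1 1 1], max=1
Drop 2: O rot2 at col 5 lands with bottom-row=1; cleared 0 line(s) (total 0); column heights now [0 0 0 1 1 3 3], max=3
Drop 3: I rot0 at col 1 lands with bottom-row=1; cleared 0 line(s) (total 0); column heights now [0 2 2 2 2 3 3], max=3
Drop 4: T rot2 at col 0 lands with bottom-row=2; cleared 0 line(s) (total 0); column heights now [4 4 4 2 2 3 3], max=4
Drop 5: S rot0 at col 4 lands with bottom-row=3; cleared 0 line(s) (total 0); column heights now [4 4 4 2 4 5 5], max=5
Drop 6: J rot3 at col 3 lands with bottom-row=4; cleared 0 line(s) (total 0); column heights now [4 4 4 5 7 5 5], max=7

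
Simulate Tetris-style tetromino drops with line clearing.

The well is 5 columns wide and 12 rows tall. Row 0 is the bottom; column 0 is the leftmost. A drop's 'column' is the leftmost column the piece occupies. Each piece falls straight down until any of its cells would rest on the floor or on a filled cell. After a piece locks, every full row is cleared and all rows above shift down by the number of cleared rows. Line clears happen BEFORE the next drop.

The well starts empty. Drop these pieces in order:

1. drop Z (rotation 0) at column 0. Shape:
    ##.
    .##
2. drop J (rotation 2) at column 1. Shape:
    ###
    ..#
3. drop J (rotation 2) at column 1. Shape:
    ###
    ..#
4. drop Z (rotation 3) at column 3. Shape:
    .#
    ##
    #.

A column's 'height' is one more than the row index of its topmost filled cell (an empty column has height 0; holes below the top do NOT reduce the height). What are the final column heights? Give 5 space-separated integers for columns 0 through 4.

Drop 1: Z rot0 at col 0 lands with bottom-row=0; cleared 0 line(s) (total 0); column heights now [2 2 1 0 0], max=2
Drop 2: J rot2 at col 1 lands with bottom-row=1; cleared 0 line(s) (total 0); column heights now [2 3 3 3 0], max=3
Drop 3: J rot2 at col 1 lands with bottom-row=3; cleared 0 line(s) (total 0); column heights now [2 5 5 5 0], max=5
Drop 4: Z rot3 at col 3 lands with bottom-row=5; cleared 0 line(s) (total 0); column heights now [2 5 5 7 8], max=8

Answer: 2 5 5 7 8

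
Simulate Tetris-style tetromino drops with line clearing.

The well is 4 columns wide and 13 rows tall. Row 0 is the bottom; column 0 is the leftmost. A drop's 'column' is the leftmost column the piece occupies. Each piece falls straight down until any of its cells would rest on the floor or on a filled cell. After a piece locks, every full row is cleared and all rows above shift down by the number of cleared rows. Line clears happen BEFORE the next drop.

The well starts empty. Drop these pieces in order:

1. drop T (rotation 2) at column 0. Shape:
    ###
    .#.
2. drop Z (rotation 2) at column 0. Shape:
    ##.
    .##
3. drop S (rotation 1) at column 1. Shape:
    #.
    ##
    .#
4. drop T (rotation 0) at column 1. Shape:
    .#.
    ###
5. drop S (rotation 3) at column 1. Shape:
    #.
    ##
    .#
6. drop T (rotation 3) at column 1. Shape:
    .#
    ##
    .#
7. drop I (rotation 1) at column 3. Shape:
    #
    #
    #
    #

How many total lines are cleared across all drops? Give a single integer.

Answer: 0

Derivation:
Drop 1: T rot2 at col 0 lands with bottom-row=0; cleared 0 line(s) (total 0); column heights now [2 2 2 0], max=2
Drop 2: Z rot2 at col 0 lands with bottom-row=2; cleared 0 line(s) (total 0); column heights now [4 4 3 0], max=4
Drop 3: S rot1 at col 1 lands with bottom-row=3; cleared 0 line(s) (total 0); column heights now [4 6 5 0], max=6
Drop 4: T rot0 at col 1 lands with bottom-row=6; cleared 0 line(s) (total 0); column heights now [4 7 8 7], max=8
Drop 5: S rot3 at col 1 lands with bottom-row=8; cleared 0 line(s) (total 0); column heights now [4 11 10 7], max=11
Drop 6: T rot3 at col 1 lands with bottom-row=10; cleared 0 line(s) (total 0); column heights now [4 12 13 7], max=13
Drop 7: I rot1 at col 3 lands with bottom-row=7; cleared 0 line(s) (total 0); column heights now [4 12 13 11], max=13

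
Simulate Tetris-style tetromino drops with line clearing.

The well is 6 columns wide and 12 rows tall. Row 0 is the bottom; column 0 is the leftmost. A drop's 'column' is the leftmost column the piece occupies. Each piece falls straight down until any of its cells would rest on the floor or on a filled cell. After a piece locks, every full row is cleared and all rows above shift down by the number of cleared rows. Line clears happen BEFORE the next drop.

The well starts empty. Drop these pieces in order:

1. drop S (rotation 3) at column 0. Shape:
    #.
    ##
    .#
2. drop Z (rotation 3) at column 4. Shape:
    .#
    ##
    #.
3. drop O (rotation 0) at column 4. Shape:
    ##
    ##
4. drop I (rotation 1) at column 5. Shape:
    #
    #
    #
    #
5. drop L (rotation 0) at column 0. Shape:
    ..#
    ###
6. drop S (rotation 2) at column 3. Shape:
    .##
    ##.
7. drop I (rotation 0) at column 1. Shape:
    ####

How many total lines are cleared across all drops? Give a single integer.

Drop 1: S rot3 at col 0 lands with bottom-row=0; cleared 0 line(s) (total 0); column heights now [3 2 0 0 0 0], max=3
Drop 2: Z rot3 at col 4 lands with bottom-row=0; cleared 0 line(s) (total 0); column heights now [3 2 0 0 2 3], max=3
Drop 3: O rot0 at col 4 lands with bottom-row=3; cleared 0 line(s) (total 0); column heights now [3 2 0 0 5 5], max=5
Drop 4: I rot1 at col 5 lands with bottom-row=5; cleared 0 line(s) (total 0); column heights now [3 2 0 0 5 9], max=9
Drop 5: L rot0 at col 0 lands with bottom-row=3; cleared 0 line(s) (total 0); column heights now [4 4 5 0 5 9], max=9
Drop 6: S rot2 at col 3 lands with bottom-row=8; cleared 0 line(s) (total 0); column heights now [4 4 5 9 10 10], max=10
Drop 7: I rot0 at col 1 lands with bottom-row=10; cleared 0 line(s) (total 0); column heights now [4 11 11 11 11 10], max=11

Answer: 0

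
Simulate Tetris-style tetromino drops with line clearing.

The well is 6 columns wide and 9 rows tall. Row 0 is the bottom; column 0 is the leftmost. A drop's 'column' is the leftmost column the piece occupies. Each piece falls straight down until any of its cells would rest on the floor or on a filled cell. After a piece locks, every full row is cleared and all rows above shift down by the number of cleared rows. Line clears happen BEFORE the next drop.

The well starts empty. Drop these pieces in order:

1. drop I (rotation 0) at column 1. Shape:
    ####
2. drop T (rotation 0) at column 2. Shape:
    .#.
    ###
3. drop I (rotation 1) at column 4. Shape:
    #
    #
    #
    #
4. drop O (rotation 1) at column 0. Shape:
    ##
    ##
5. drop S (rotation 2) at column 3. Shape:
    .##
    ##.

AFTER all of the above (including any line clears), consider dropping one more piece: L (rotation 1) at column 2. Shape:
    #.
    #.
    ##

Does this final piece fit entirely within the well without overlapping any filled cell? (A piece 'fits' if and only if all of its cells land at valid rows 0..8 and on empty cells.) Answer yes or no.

Drop 1: I rot0 at col 1 lands with bottom-row=0; cleared 0 line(s) (total 0); column heights now [0 1 1 1 1 0], max=1
Drop 2: T rot0 at col 2 lands with bottom-row=1; cleared 0 line(s) (total 0); column heights now [0 1 2 3 2 0], max=3
Drop 3: I rot1 at col 4 lands with bottom-row=2; cleared 0 line(s) (total 0); column heights now [0 1 2 3 6 0], max=6
Drop 4: O rot1 at col 0 lands with bottom-row=1; cleared 0 line(s) (total 0); column heights now [3 3 2 3 6 0], max=6
Drop 5: S rot2 at col 3 lands with bottom-row=6; cleared 0 line(s) (total 0); column heights now [3 3 2 7 8 8], max=8
Test piece L rot1 at col 2 (width 2): heights before test = [3 3 2 7 8 8]; fits = False

Answer: no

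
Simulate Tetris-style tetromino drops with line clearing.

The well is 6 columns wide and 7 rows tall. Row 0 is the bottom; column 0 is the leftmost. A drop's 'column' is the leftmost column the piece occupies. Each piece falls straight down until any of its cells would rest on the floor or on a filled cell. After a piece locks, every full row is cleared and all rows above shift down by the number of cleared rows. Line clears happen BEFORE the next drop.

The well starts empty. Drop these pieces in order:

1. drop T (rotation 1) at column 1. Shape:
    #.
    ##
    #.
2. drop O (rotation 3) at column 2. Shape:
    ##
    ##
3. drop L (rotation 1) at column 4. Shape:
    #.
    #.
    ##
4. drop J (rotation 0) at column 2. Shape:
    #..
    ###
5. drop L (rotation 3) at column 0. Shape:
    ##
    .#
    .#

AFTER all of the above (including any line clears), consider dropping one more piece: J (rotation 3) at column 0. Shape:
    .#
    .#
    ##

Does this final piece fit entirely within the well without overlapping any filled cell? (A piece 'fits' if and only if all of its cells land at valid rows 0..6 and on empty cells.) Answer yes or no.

Answer: no

Derivation:
Drop 1: T rot1 at col 1 lands with bottom-row=0; cleared 0 line(s) (total 0); column heights now [0 3 2 0 0 0], max=3
Drop 2: O rot3 at col 2 lands with bottom-row=2; cleared 0 line(s) (total 0); column heights now [0 3 4 4 0 0], max=4
Drop 3: L rot1 at col 4 lands with bottom-row=0; cleared 0 line(s) (total 0); column heights now [0 3 4 4 3 1], max=4
Drop 4: J rot0 at col 2 lands with bottom-row=4; cleared 0 line(s) (total 0); column heights now [0 3 6 5 5 1], max=6
Drop 5: L rot3 at col 0 lands with bottom-row=3; cleared 0 line(s) (total 0); column heights now [6 6 6 5 5 1], max=6
Test piece J rot3 at col 0 (width 2): heights before test = [6 6 6 5 5 1]; fits = False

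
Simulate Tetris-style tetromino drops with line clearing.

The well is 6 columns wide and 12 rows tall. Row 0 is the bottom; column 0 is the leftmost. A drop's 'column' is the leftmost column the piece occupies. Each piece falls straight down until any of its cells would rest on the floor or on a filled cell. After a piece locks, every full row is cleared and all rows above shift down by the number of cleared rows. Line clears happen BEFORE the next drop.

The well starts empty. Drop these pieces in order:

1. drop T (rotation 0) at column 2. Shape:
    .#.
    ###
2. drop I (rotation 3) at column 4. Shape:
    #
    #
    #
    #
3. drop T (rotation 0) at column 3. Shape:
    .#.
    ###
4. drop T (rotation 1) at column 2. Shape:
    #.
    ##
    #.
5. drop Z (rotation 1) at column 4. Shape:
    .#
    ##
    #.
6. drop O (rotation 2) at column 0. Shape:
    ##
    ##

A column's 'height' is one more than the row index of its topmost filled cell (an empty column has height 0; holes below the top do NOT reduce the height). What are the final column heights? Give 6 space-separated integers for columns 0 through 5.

Answer: 2 2 8 7 9 10

Derivation:
Drop 1: T rot0 at col 2 lands with bottom-row=0; cleared 0 line(s) (total 0); column heights now [0 0 1 2 1 0], max=2
Drop 2: I rot3 at col 4 lands with bottom-row=1; cleared 0 line(s) (total 0); column heights now [0 0 1 2 5 0], max=5
Drop 3: T rot0 at col 3 lands with bottom-row=5; cleared 0 line(s) (total 0); column heights now [0 0 1 6 7 6], max=7
Drop 4: T rot1 at col 2 lands with bottom-row=5; cleared 0 line(s) (total 0); column heights now [0 0 8 7 7 6], max=8
Drop 5: Z rot1 at col 4 lands with bottom-row=7; cleared 0 line(s) (total 0); column heights now [0 0 8 7 9 10], max=10
Drop 6: O rot2 at col 0 lands with bottom-row=0; cleared 0 line(s) (total 0); column heights now [2 2 8 7 9 10], max=10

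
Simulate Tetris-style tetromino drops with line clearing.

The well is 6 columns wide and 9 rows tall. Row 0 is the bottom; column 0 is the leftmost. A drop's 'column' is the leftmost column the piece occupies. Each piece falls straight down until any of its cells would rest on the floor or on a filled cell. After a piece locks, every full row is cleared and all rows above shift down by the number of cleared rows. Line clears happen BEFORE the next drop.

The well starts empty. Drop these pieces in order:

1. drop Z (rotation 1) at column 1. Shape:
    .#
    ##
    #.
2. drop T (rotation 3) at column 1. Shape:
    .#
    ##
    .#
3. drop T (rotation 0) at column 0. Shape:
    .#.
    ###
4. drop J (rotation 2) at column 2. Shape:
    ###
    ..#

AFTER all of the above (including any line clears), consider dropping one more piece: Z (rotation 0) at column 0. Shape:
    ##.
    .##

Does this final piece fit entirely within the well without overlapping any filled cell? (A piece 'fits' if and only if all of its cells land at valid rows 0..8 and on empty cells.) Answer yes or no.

Answer: no

Derivation:
Drop 1: Z rot1 at col 1 lands with bottom-row=0; cleared 0 line(s) (total 0); column heights now [0 2 3 0 0 0], max=3
Drop 2: T rot3 at col 1 lands with bottom-row=3; cleared 0 line(s) (total 0); column heights now [0 5 6 0 0 0], max=6
Drop 3: T rot0 at col 0 lands with bottom-row=6; cleared 0 line(s) (total 0); column heights now [7 8 7 0 0 0], max=8
Drop 4: J rot2 at col 2 lands with bottom-row=6; cleared 0 line(s) (total 0); column heights now [7 8 8 8 8 0], max=8
Test piece Z rot0 at col 0 (width 3): heights before test = [7 8 8 8 8 0]; fits = False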